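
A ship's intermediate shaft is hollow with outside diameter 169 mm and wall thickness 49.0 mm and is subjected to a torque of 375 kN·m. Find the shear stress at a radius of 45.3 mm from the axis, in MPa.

J = π(d_o⁴ − d_i⁴)/32 = π(0.169⁴ − 0.0710⁴)/32 = 7.759×10^-5 m⁴.
Shear stress varies linearly with radius: τ = T·r/J = 375000 × 0.0453 / 7.759×10^-5 = 2.189×10^8 Pa.

219 MPa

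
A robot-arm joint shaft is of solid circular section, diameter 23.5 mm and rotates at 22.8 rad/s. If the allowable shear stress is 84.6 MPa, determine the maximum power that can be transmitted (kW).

J = πd⁴/32 = π(0.0235)⁴/32 = 2.994×10^-8 m⁴.
T_max = τ_allow·J/r = 8.46×10^7 × 2.994×10^-8 / 0.0118 = 215.6 N·m.
ω = 22.8 rad/s, so P_max = T_max·ω = 4915 W.

4.92 kW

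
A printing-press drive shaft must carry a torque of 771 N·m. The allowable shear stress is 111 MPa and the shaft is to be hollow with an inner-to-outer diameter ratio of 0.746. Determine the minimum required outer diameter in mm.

For a hollow shaft with d_i/d_o = 0.746: τ_max = 16T/(π d_o³ (1−k⁴)), so d_o = [16T/(π τ_allow (1−k⁴))]^(1/3) = [16·771.0/(π·1.11×10^8·0.6903)]^(1/3) = 0.03714 m.

37.1 mm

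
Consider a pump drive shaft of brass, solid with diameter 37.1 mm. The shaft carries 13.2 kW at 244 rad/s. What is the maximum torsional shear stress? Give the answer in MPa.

ω = 244 rad/s, so T = P/ω = 13.2×10³ / 244.0 = 54.10 N·m.
J = πd⁴/32 = π(0.0371)⁴/32 = 1.860×10^-7 m⁴.
τ_max = T·r/J = 54.10 × 0.0186 / 1.860×10^-7 = 5.396×10^6 Pa.

5.40 MPa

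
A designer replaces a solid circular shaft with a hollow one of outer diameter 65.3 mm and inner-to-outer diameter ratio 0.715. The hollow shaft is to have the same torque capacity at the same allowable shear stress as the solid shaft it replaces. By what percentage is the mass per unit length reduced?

40.2 %

Equal τ_max and T ⇒ the solid shaft needs d_s³ = d_o³(1−k⁴), so d_s = 65.3·(1−0.715⁴)^(1/3) = 59.03 mm.
Area ratio A_h/A_s = d_o²(1−k²)/d_s² = (1−k²)/(1−k⁴)^(2/3) = 0.5982.
Mass saving = 1 − 0.5982 = 40.2 %.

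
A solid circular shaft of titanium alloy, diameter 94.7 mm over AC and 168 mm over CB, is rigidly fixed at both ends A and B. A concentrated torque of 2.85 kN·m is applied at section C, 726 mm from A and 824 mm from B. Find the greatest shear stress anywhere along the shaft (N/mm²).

Compatibility: T_A·a/J_AC = T_B·b/J_CB with T_A + T_B = T₀.
J_AC = 7.90×10^-6 m⁴, J_CB = 7.82×10^-5 m⁴, so T_A = T₀·(J_AC/a)/((J_AC/a)+(J_CB/b)) = 293.0 N·m, T_B = 2557 N·m.
τ in each portion: τ_AC = 1.76×10^6 Pa, τ_CB = 2.75×10^6 Pa; maximum is in CB.
τ_max = T_CB·r/J = 2557·0.0840/7.82×10^-5 = 2.746×10^6 Pa.

2.75 N/mm²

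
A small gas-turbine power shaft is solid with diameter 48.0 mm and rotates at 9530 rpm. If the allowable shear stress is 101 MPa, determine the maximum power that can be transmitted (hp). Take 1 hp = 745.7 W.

J = πd⁴/32 = π(0.0480)⁴/32 = 5.212×10^-7 m⁴.
T_max = τ_allow·J/r = 1.01×10^8 × 5.212×10^-7 / 0.0240 = 2193 N·m.
ω = 2π·9530/60 = 998.0 rad/s, so P_max = T_max·ω = 2.189×10^6 W.

2940 hp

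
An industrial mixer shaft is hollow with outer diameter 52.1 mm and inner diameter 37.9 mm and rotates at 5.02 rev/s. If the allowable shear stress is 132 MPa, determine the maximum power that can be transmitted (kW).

83.2 kW

J = π(d_o⁴ − d_i⁴)/32 = π(0.0521⁴ − 0.0379⁴)/32 = 5.208×10^-7 m⁴.
T_max = τ_allow·J/r = 1.32×10^8 × 5.208×10^-7 / 0.0261 = 2639 N·m.
ω = 2π·5.02 = 31.54 rad/s, so P_max = T_max·ω = 8.324×10^4 W.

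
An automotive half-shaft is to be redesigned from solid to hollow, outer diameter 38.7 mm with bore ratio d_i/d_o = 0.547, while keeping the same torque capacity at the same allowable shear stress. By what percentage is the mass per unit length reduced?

25.4 %

Equal τ_max and T ⇒ the solid shaft needs d_s³ = d_o³(1−k⁴), so d_s = 38.7·(1−0.547⁴)^(1/3) = 37.51 mm.
Area ratio A_h/A_s = d_o²(1−k²)/d_s² = (1−k²)/(1−k⁴)^(2/3) = 0.7460.
Mass saving = 1 − 0.7460 = 25.4 %.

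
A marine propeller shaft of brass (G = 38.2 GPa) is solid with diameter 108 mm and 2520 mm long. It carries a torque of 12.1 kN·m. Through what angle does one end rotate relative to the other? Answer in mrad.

J = πd⁴/32 = π(0.108)⁴/32 = 1.336×10^-5 m⁴.
θ = T·L/(G·J) = 12100 × 2.52 / (38.2×10⁹ × 1.336×10^-5) = 0.05976 rad.

59.8 mrad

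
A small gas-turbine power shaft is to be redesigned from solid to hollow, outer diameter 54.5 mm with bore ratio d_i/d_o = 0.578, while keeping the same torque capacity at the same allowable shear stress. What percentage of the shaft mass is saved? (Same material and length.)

Equal τ_max and T ⇒ the solid shaft needs d_s³ = d_o³(1−k⁴), so d_s = 54.5·(1−0.578⁴)^(1/3) = 52.39 mm.
Area ratio A_h/A_s = d_o²(1−k²)/d_s² = (1−k²)/(1−k⁴)^(2/3) = 0.7206.
Mass saving = 1 − 0.7206 = 27.9 %.

27.9 %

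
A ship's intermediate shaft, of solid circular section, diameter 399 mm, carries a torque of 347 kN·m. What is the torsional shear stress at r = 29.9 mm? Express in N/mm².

J = πd⁴/32 = π(0.399)⁴/32 = 2.488×10^-3 m⁴.
Shear stress varies linearly with radius: τ = T·r/J = 347000 × 0.0299 / 2.488×10^-3 = 4.170×10^6 Pa.

4.17 N/mm²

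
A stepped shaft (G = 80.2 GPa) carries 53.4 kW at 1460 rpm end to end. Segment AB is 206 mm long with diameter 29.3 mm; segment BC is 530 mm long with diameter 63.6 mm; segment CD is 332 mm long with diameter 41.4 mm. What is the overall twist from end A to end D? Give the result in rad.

0.0188 rad

ω = 2π·1460/60 = 152.9 rad/s, so T = P/ω = 53.4×10³ / 152.9 = 349.3 N·m.
J_AB = π(0.0293)⁴/32 = 7.24×10^-8 m⁴; J_BC = π(0.0636)⁴/32 = 1.61×10^-6 m⁴; J_CD = π(0.0414)⁴/32 = 2.88×10^-7 m⁴.
θ = (T/G)·Σ L_i/J_i = (349.3/80.2×10⁹)·(0.206/7.24×10^-8 + 0.530/1.61×10^-6 + 0.332/2.88×10^-7) = 0.01885 rad.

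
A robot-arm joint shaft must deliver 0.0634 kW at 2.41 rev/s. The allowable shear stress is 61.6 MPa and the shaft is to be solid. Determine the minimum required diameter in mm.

7.02 mm

ω = 2π·2.41 = 15.14 rad/s, so T = P/ω = 0.0634×10³ / 15.14 = 4.187 N·m.
For a solid shaft τ_max = 16T/(πd³), so d = (16T/(π τ_allow))^(1/3) = (16·4.187/(π·6.16×10^7))^(1/3) = 0.007021 m.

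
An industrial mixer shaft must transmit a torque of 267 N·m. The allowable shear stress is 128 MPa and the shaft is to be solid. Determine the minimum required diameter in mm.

For a solid shaft τ_max = 16T/(πd³), so d = (16T/(π τ_allow))^(1/3) = (16·267.0/(π·1.28×10^8))^(1/3) = 0.02198 m.

22.0 mm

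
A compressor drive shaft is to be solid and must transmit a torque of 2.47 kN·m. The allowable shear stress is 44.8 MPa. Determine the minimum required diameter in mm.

For a solid shaft τ_max = 16T/(πd³), so d = (16T/(π τ_allow))^(1/3) = (16·2470/(π·4.48×10^7))^(1/3) = 0.06548 m.

65.5 mm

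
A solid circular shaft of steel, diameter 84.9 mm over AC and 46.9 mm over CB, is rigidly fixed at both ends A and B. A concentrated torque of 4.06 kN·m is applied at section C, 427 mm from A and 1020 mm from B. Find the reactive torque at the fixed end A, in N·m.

3910 N·m

Compatibility: T_A·a/J_AC = T_B·b/J_CB with T_A + T_B = T₀.
J_AC = 5.10×10^-6 m⁴, J_CB = 4.75×10^-7 m⁴, so T_A = T₀·(J_AC/a)/((J_AC/a)+(J_CB/b)) = 3908 N·m, T_B = 152.3 N·m.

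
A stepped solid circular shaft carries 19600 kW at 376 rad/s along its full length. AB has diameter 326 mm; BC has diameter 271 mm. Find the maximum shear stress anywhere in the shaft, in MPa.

13.3 MPa

ω = 376 rad/s, so T = P/ω = 19600×10³ / 376.0 = 52130 N·m.
Under the same torque, τ_max = 16T/(πd³) is largest where d is smallest — segment BC (d = 271 mm).
τ_max = 16·52130/(π·(0.271)³) = 1.334×10^7 Pa.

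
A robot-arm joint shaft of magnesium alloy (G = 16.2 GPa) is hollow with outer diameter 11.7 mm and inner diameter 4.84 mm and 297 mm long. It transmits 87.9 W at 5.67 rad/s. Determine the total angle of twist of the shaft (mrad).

ω = 5.67 rad/s, so T = P/ω = 87.9 / 5.670 = 15.50 N·m.
J = π(d_o⁴ − d_i⁴)/32 = π(0.0117⁴ − 0.00484⁴)/32 = 1.786×10^-9 m⁴.
θ = T·L/(G·J) = 15.50 × 0.297 / (16.2×10⁹ × 1.786×10^-9) = 0.1592 rad.

159 mrad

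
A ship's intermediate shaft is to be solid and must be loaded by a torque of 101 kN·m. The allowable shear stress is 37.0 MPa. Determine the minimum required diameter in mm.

For a solid shaft τ_max = 16T/(πd³), so d = (16T/(π τ_allow))^(1/3) = (16·101000/(π·3.70×10^7))^(1/3) = 0.2405 m.

240 mm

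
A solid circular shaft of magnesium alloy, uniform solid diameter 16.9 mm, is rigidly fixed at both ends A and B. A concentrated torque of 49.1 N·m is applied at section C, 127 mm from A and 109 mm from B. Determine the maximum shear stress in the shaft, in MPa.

With uniform GJ and both ends fixed, compatibility θ_AC = θ_CB gives T_A·a = T_B·b, together with T_A + T_B = T₀.
T_A = T₀·b/(a+b) = 49.10·109/236.0 = 22.68 N·m; T_B = 26.42 N·m.
τ in each portion: τ_AC = 2.39×10^7 Pa, τ_CB = 2.79×10^7 Pa; maximum is in CB.
τ_max = T_CB·r/J = 26.42·0.00845/8.01×10^-9 = 2.788×10^7 Pa.

27.9 MPa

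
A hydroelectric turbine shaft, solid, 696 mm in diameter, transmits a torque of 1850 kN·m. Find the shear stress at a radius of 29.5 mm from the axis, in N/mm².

2.37 N/mm²

J = πd⁴/32 = π(0.696)⁴/32 = 0.02304 m⁴.
Shear stress varies linearly with radius: τ = T·r/J = 1.850e6 × 0.0295 / 0.02304 = 2.369×10^6 Pa.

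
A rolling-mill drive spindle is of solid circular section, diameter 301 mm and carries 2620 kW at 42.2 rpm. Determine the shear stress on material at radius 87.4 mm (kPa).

ω = 2π·42.2/60 = 4.419 rad/s, so T = P/ω = 2620×10³ / 4.419 = 592900 N·m.
J = πd⁴/32 = π(0.301)⁴/32 = 8.059×10^-4 m⁴.
Shear stress varies linearly with radius: τ = T·r/J = 592900 × 0.0874 / 8.059×10^-4 = 6.430×10^7 Pa.

64300 kPa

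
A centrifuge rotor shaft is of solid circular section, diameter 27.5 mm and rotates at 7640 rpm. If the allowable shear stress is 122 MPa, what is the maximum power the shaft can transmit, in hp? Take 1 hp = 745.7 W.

534 hp

J = πd⁴/32 = π(0.0275)⁴/32 = 5.615×10^-8 m⁴.
T_max = τ_allow·J/r = 1.22×10^8 × 5.615×10^-8 / 0.0138 = 498.2 N·m.
ω = 2π·7640/60 = 800.1 rad/s, so P_max = T_max·ω = 3.986×10^5 W.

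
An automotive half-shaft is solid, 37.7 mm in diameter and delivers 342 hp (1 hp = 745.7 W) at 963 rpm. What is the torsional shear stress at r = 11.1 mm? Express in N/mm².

ω = 2π·963/60 = 100.8 rad/s, so T = P/ω = 342×745.7 / 100.8 = 2529 N·m.
J = πd⁴/32 = π(0.0377)⁴/32 = 1.983×10^-7 m⁴.
Shear stress varies linearly with radius: τ = T·r/J = 2529 × 0.0111 / 1.983×10^-7 = 1.415×10^8 Pa.

142 N/mm²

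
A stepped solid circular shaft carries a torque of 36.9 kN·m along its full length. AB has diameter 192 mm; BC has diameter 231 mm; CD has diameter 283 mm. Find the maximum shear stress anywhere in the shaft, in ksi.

3.85 ksi

Under the same torque, τ_max = 16T/(πd³) is largest where d is smallest — segment AB (d = 192 mm).
τ_max = 16·36900/(π·(0.192)³) = 2.655×10^7 Pa.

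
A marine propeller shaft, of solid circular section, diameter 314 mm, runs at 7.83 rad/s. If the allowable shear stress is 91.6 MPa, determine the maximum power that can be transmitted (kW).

4360 kW

J = πd⁴/32 = π(0.314)⁴/32 = 9.544×10^-4 m⁴.
T_max = τ_allow·J/r = 9.16×10^7 × 9.544×10^-4 / 0.157 = 556800 N·m.
ω = 7.83 rad/s, so P_max = T_max·ω = 4.360×10^6 W.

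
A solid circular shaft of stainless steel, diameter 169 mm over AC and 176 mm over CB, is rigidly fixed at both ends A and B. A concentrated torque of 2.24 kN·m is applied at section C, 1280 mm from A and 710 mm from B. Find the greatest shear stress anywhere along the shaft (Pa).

Compatibility: T_A·a/J_AC = T_B·b/J_CB with T_A + T_B = T₀.
J_AC = 8.01×10^-5 m⁴, J_CB = 9.42×10^-5 m⁴, so T_A = T₀·(J_AC/a)/((J_AC/a)+(J_CB/b)) = 717.8 N·m, T_B = 1522 N·m.
τ in each portion: τ_AC = 7.57×10^5 Pa, τ_CB = 1.42×10^6 Pa; maximum is in CB.
τ_max = T_CB·r/J = 1522·0.0880/9.42×10^-5 = 1.422×10^6 Pa.

1.42e6 Pa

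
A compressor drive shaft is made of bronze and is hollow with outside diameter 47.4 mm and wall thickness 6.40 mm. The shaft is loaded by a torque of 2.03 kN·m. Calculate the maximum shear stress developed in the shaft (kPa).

J = π(d_o⁴ − d_i⁴)/32 = π(0.0474⁴ − 0.0346⁴)/32 = 3.549×10^-7 m⁴.
τ_max = T·r/J = 2030 × 0.0237 / 3.549×10^-7 = 1.356×10^8 Pa.

136000 kPa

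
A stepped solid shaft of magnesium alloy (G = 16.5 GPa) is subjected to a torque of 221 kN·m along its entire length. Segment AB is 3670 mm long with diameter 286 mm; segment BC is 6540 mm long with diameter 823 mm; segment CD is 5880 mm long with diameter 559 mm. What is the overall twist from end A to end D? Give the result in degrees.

J_AB = π(0.286)⁴/32 = 6.57×10^-4 m⁴; J_BC = π(0.823)⁴/32 = 0.0450 m⁴; J_CD = π(0.559)⁴/32 = 9.59×10^-3 m⁴.
θ = (T/G)·Σ L_i/J_i = (221000/16.5×10⁹)·(3.67/6.57×10^-4 + 6.54/0.0450 + 5.88/9.59×10^-3) = 0.08500 rad.

4.87°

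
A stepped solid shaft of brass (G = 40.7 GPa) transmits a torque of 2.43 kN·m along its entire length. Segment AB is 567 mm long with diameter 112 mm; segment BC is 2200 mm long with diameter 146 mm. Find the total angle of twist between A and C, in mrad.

J_AB = π(0.112)⁴/32 = 1.54×10^-5 m⁴; J_BC = π(0.146)⁴/32 = 4.46×10^-5 m⁴.
θ = (T/G)·Σ L_i/J_i = (2430/40.7×10⁹)·(0.567/1.54×10^-5 + 2.20/4.46×10^-5) = 5.136×10^-3 rad.

5.14 mrad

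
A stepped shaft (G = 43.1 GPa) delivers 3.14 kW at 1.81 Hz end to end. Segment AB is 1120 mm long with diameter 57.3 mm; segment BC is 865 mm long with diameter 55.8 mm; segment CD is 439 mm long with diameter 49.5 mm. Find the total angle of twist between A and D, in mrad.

ω = 2π·1.81 = 11.37 rad/s, so T = P/ω = 3.14×10³ / 11.37 = 276.1 N·m.
J_AB = π(0.0573)⁴/32 = 1.06×10^-6 m⁴; J_BC = π(0.0558)⁴/32 = 9.52×10^-7 m⁴; J_CD = π(0.0495)⁴/32 = 5.89×10^-7 m⁴.
θ = (T/G)·Σ L_i/J_i = (276.1/43.1×10⁹)·(1.12/1.06×10^-6 + 0.865/9.52×10^-7 + 0.439/5.89×10^-7) = 0.01737 rad.

17.4 mrad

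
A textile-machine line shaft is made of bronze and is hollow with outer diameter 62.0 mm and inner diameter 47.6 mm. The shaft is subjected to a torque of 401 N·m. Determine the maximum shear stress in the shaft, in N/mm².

13.1 N/mm²

J = π(d_o⁴ − d_i⁴)/32 = π(0.0620⁴ − 0.0476⁴)/32 = 9.467×10^-7 m⁴.
τ_max = T·r/J = 401.0 × 0.0310 / 9.467×10^-7 = 1.313×10^7 Pa.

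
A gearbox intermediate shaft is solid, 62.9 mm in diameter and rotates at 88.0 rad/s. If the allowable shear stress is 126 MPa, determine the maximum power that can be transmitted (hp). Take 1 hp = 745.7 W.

J = πd⁴/32 = π(0.0629)⁴/32 = 1.537×10^-6 m⁴.
T_max = τ_allow·J/r = 1.26×10^8 × 1.537×10^-6 / 0.0314 = 6157 N·m.
ω = 88.0 rad/s, so P_max = T_max·ω = 5.418×10^5 W.

727 hp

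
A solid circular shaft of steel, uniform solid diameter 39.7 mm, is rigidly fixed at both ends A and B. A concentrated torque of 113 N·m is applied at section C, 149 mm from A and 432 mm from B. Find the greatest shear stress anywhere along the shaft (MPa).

With uniform GJ and both ends fixed, compatibility θ_AC = θ_CB gives T_A·a = T_B·b, together with T_A + T_B = T₀.
T_A = T₀·b/(a+b) = 113.0·432/581.0 = 84.02 N·m; T_B = 28.98 N·m.
τ in each portion: τ_AC = 6.84×10^6 Pa, τ_CB = 2.36×10^6 Pa; maximum is in AC.
τ_max = T_AC·r/J = 84.02·0.0199/2.44×10^-7 = 6.839×10^6 Pa.

6.84 MPa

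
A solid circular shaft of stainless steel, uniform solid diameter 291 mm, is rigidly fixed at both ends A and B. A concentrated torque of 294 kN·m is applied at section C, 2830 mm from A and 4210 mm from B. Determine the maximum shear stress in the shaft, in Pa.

With uniform GJ and both ends fixed, compatibility θ_AC = θ_CB gives T_A·a = T_B·b, together with T_A + T_B = T₀.
T_A = T₀·b/(a+b) = 294000·4210/7040 = 175800 N·m; T_B = 118200 N·m.
τ in each portion: τ_AC = 3.63×10^7 Pa, τ_CB = 2.44×10^7 Pa; maximum is in AC.
τ_max = T_AC·r/J = 175800·0.145/7.04×10^-4 = 3.634×10^7 Pa.

3.63e7 Pa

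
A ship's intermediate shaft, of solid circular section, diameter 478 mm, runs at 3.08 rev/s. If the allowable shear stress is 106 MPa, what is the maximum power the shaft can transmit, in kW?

J = πd⁴/32 = π(0.478)⁴/32 = 5.125×10^-3 m⁴.
T_max = τ_allow·J/r = 1.06×10^8 × 5.125×10^-3 / 0.239 = 2.273e6 N·m.
ω = 2π·3.08 = 19.35 rad/s, so P_max = T_max·ω = 4.399×10^7 W.

44000 kW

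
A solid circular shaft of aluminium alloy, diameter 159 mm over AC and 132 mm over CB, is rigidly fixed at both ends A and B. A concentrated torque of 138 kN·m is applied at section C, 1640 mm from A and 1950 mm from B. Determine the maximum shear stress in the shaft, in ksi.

18.1 ksi

Compatibility: T_A·a/J_AC = T_B·b/J_CB with T_A + T_B = T₀.
J_AC = 6.27×10^-5 m⁴, J_CB = 2.98×10^-5 m⁴, so T_A = T₀·(J_AC/a)/((J_AC/a)+(J_CB/b)) = 98610 N·m, T_B = 39390 N·m.
τ in each portion: τ_AC = 1.25×10^8 Pa, τ_CB = 8.72×10^7 Pa; maximum is in AC.
τ_max = T_AC·r/J = 98610·0.0795/6.27×10^-5 = 1.249×10^8 Pa.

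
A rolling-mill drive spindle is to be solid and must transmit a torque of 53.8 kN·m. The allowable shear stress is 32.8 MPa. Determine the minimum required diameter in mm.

For a solid shaft τ_max = 16T/(πd³), so d = (16T/(π τ_allow))^(1/3) = (16·53800/(π·3.28×10^7))^(1/3) = 0.2029 m.

203 mm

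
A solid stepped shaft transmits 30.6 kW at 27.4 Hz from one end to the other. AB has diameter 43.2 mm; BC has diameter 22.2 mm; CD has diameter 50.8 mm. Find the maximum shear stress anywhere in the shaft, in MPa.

ω = 2π·27.4 = 172.2 rad/s, so T = P/ω = 30.6×10³ / 172.2 = 177.7 N·m.
Under the same torque, τ_max = 16T/(πd³) is largest where d is smallest — segment BC (d = 22.2 mm).
τ_max = 16·177.7/(π·(0.0222)³) = 8.274×10^7 Pa.

82.7 MPa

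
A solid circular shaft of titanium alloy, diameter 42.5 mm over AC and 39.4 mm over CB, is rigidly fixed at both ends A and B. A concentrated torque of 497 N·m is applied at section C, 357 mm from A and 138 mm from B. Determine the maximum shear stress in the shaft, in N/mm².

27.2 N/mm²

Compatibility: T_A·a/J_AC = T_B·b/J_CB with T_A + T_B = T₀.
J_AC = 3.20×10^-7 m⁴, J_CB = 2.37×10^-7 m⁴, so T_A = T₀·(J_AC/a)/((J_AC/a)+(J_CB/b)) = 170.7 N·m, T_B = 326.3 N·m.
τ in each portion: τ_AC = 1.13×10^7 Pa, τ_CB = 2.72×10^7 Pa; maximum is in CB.
τ_max = T_CB·r/J = 326.3·0.0197/2.37×10^-7 = 2.717×10^7 Pa.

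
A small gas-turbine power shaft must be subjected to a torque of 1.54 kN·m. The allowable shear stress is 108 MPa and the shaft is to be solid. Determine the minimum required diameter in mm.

For a solid shaft τ_max = 16T/(πd³), so d = (16T/(π τ_allow))^(1/3) = (16·1540/(π·1.08×10^8))^(1/3) = 0.04172 m.

41.7 mm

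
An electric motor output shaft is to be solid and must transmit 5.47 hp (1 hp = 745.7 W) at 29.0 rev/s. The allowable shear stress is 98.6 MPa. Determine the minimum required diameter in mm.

ω = 2π·29.0 = 182.2 rad/s, so T = P/ω = 5.47×745.7 / 182.2 = 22.39 N·m.
For a solid shaft τ_max = 16T/(πd³), so d = (16T/(π τ_allow))^(1/3) = (16·22.39/(π·9.86×10^7))^(1/3) = 0.01050 m.

10.5 mm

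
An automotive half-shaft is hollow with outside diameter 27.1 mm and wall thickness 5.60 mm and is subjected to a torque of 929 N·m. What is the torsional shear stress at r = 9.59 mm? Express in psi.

J = π(d_o⁴ − d_i⁴)/32 = π(0.0271⁴ − 0.0159⁴)/32 = 4.668×10^-8 m⁴.
Shear stress varies linearly with radius: τ = T·r/J = 929.0 × 0.00959 / 4.668×10^-8 = 1.909×10^8 Pa.

27700 psi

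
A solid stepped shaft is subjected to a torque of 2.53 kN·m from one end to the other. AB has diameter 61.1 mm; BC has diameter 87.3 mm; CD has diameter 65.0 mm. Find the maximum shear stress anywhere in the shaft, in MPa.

Under the same torque, τ_max = 16T/(πd³) is largest where d is smallest — segment AB (d = 61.1 mm).
τ_max = 16·2530/(π·(0.0611)³) = 5.649×10^7 Pa.

56.5 MPa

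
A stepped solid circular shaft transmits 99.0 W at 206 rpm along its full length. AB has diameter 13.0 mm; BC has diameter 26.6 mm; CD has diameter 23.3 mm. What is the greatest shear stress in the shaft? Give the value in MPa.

10.6 MPa

ω = 2π·206/60 = 21.57 rad/s, so T = P/ω = 99.0 / 21.57 = 4.589 N·m.
Under the same torque, τ_max = 16T/(πd³) is largest where d is smallest — segment AB (d = 13.0 mm).
τ_max = 16·4.589/(π·(0.0130)³) = 1.064×10^7 Pa.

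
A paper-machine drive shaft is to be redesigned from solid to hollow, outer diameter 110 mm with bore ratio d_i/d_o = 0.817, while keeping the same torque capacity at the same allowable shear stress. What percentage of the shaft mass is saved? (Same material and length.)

Equal τ_max and T ⇒ the solid shaft needs d_s³ = d_o³(1−k⁴), so d_s = 110·(1−0.817⁴)^(1/3) = 90.37 mm.
Area ratio A_h/A_s = d_o²(1−k²)/d_s² = (1−k²)/(1−k⁴)^(2/3) = 0.4927.
Mass saving = 1 − 0.4927 = 50.7 %.

50.7 %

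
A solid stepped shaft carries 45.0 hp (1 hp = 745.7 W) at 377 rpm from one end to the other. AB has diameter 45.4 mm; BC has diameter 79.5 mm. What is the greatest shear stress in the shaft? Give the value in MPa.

ω = 2π·377/60 = 39.48 rad/s, so T = P/ω = 45.0×745.7 / 39.48 = 850.0 N·m.
Under the same torque, τ_max = 16T/(πd³) is largest where d is smallest — segment AB (d = 45.4 mm).
τ_max = 16·850.0/(π·(0.0454)³) = 4.626×10^7 Pa.

46.3 MPa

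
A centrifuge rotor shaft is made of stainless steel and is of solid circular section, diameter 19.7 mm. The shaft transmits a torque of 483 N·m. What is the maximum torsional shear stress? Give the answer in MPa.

J = πd⁴/32 = π(0.0197)⁴/32 = 1.479×10^-8 m⁴.
τ_max = T·r/J = 483.0 × 0.00985 / 1.479×10^-8 = 3.218×10^8 Pa.

322 MPa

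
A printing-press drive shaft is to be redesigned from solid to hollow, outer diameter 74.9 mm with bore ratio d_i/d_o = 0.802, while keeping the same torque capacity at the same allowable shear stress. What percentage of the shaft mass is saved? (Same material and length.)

Equal τ_max and T ⇒ the solid shaft needs d_s³ = d_o³(1−k⁴), so d_s = 74.9·(1−0.802⁴)^(1/3) = 62.69 mm.
Area ratio A_h/A_s = d_o²(1−k²)/d_s² = (1−k²)/(1−k⁴)^(2/3) = 0.5093.
Mass saving = 1 − 0.5093 = 49.1 %.

49.1 %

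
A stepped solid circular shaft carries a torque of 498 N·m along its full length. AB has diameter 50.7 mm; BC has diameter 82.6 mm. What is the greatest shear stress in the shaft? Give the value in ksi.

Under the same torque, τ_max = 16T/(πd³) is largest where d is smallest — segment AB (d = 50.7 mm).
τ_max = 16·498.0/(π·(0.0507)³) = 1.946×10^7 Pa.

2.82 ksi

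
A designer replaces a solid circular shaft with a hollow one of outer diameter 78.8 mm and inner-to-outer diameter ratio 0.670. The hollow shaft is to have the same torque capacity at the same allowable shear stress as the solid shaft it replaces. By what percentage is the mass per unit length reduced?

Equal τ_max and T ⇒ the solid shaft needs d_s³ = d_o³(1−k⁴), so d_s = 78.8·(1−0.670⁴)^(1/3) = 73.11 mm.
Area ratio A_h/A_s = d_o²(1−k²)/d_s² = (1−k²)/(1−k⁴)^(2/3) = 0.6403.
Mass saving = 1 − 0.6403 = 36.0 %.

36.0 %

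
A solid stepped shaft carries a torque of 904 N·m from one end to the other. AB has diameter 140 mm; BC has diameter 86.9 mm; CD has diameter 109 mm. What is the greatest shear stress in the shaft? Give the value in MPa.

7.02 MPa

Under the same torque, τ_max = 16T/(πd³) is largest where d is smallest — segment BC (d = 86.9 mm).
τ_max = 16·904.0/(π·(0.0869)³) = 7.016×10^6 Pa.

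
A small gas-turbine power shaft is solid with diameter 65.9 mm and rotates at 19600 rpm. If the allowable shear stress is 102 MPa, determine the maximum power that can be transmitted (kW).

J = πd⁴/32 = π(0.0659)⁴/32 = 1.852×10^-6 m⁴.
T_max = τ_allow·J/r = 1.02×10^8 × 1.852×10^-6 / 0.0330 = 5732 N·m.
ω = 2π·19600/60 = 2053 rad/s, so P_max = T_max·ω = 1.176×10^7 W.

11800 kW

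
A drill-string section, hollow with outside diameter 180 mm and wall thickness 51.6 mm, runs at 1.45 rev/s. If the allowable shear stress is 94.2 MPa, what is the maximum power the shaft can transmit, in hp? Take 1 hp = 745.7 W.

J = π(d_o⁴ − d_i⁴)/32 = π(0.180⁴ − 0.0768⁴)/32 = 9.964×10^-5 m⁴.
T_max = τ_allow·J/r = 9.42×10^7 × 9.964×10^-5 / 0.0900 = 104300 N·m.
ω = 2π·1.45 = 9.111 rad/s, so P_max = T_max·ω = 9.502×10^5 W.

1270 hp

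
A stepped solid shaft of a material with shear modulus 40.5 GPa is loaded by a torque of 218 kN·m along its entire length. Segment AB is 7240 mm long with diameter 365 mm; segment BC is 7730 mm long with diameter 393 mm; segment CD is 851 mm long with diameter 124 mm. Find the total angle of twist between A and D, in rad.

J_AB = π(0.365)⁴/32 = 1.74×10^-3 m⁴; J_BC = π(0.393)⁴/32 = 2.34×10^-3 m⁴; J_CD = π(0.124)⁴/32 = 2.32×10^-5 m⁴.
θ = (T/G)·Σ L_i/J_i = (218000/40.5×10⁹)·(7.24/1.74×10^-3 + 7.73/2.34×10^-3 + 0.851/2.32×10^-5) = 0.2375 rad.

0.237 rad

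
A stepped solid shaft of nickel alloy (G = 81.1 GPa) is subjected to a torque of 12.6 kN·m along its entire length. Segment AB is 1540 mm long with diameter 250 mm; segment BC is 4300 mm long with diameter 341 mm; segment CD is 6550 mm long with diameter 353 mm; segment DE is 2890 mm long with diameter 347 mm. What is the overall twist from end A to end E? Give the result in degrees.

0.121°

J_AB = π(0.250)⁴/32 = 3.83×10^-4 m⁴; J_BC = π(0.341)⁴/32 = 1.33×10^-3 m⁴; J_CD = π(0.353)⁴/32 = 1.52×10^-3 m⁴; J_DE = π(0.347)⁴/32 = 1.42×10^-3 m⁴.
θ = (T/G)·Σ L_i/J_i = (12600/81.1×10⁹)·(1.54/3.83×10^-4 + 4.30/1.33×10^-3 + 6.55/1.52×10^-3 + 2.89/1.42×10^-3) = 2.110×10^-3 rad.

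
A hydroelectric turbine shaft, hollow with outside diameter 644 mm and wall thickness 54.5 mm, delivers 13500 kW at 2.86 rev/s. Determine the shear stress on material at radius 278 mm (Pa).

2.36e7 Pa

ω = 2π·2.86 = 17.97 rad/s, so T = P/ω = 13500×10³ / 17.97 = 751300 N·m.
J = π(d_o⁴ − d_i⁴)/32 = π(0.644⁴ − 0.535⁴)/32 = 8.844×10^-3 m⁴.
Shear stress varies linearly with radius: τ = T·r/J = 751300 × 0.278 / 8.844×10^-3 = 2.362×10^7 Pa.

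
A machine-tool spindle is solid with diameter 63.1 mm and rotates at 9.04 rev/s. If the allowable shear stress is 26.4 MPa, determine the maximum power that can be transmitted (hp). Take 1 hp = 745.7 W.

99.2 hp

J = πd⁴/32 = π(0.0631)⁴/32 = 1.556×10^-6 m⁴.
T_max = τ_allow·J/r = 2.64×10^7 × 1.556×10^-6 / 0.0316 = 1302 N·m.
ω = 2π·9.04 = 56.80 rad/s, so P_max = T_max·ω = 7.397×10^4 W.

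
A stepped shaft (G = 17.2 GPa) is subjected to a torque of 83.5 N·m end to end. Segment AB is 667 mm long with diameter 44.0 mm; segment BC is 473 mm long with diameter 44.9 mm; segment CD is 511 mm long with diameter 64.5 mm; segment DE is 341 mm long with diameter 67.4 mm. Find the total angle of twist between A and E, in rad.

0.0168 rad

J_AB = π(0.0440)⁴/32 = 3.68×10^-7 m⁴; J_BC = π(0.0449)⁴/32 = 3.99×10^-7 m⁴; J_CD = π(0.0645)⁴/32 = 1.70×10^-6 m⁴; J_DE = π(0.0674)⁴/32 = 2.03×10^-6 m⁴.
θ = (T/G)·Σ L_i/J_i = (83.50/17.2×10⁹)·(0.667/3.68×10^-7 + 0.473/3.99×10^-7 + 0.511/1.70×10^-6 + 0.341/2.03×10^-6) = 0.01683 rad.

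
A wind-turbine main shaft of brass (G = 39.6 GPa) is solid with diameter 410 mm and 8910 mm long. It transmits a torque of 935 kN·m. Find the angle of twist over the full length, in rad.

0.0758 rad

J = πd⁴/32 = π(0.410)⁴/32 = 2.774×10^-3 m⁴.
θ = T·L/(G·J) = 935000 × 8.91 / (39.6×10⁹ × 2.774×10^-3) = 0.07583 rad.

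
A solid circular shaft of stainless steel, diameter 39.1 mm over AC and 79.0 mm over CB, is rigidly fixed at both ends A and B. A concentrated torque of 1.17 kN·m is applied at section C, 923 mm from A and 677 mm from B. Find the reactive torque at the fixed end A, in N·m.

Compatibility: T_A·a/J_AC = T_B·b/J_CB with T_A + T_B = T₀.
J_AC = 2.29×10^-7 m⁴, J_CB = 3.82×10^-6 m⁴, so T_A = T₀·(J_AC/a)/((J_AC/a)+(J_CB/b)) = 49.32 N·m, T_B = 1121 N·m.

49.3 N·m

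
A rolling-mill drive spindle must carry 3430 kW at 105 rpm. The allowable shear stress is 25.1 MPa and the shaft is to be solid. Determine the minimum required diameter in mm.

ω = 2π·105/60 = 11.00 rad/s, so T = P/ω = 3430×10³ / 11.00 = 311900 N·m.
For a solid shaft τ_max = 16T/(πd³), so d = (16T/(π τ_allow))^(1/3) = (16·311900/(π·2.51×10^7))^(1/3) = 0.3985 m.

399 mm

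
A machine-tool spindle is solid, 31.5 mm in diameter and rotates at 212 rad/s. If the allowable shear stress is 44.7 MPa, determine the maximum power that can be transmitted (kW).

J = πd⁴/32 = π(0.0315)⁴/32 = 9.666×10^-8 m⁴.
T_max = τ_allow·J/r = 4.47×10^7 × 9.666×10^-8 / 0.0158 = 274.3 N·m.
ω = 212 rad/s, so P_max = T_max·ω = 5.816×10^4 W.

58.2 kW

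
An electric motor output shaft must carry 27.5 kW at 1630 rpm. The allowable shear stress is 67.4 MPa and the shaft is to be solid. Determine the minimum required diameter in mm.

ω = 2π·1630/60 = 170.7 rad/s, so T = P/ω = 27.5×10³ / 170.7 = 161.1 N·m.
For a solid shaft τ_max = 16T/(πd³), so d = (16T/(π τ_allow))^(1/3) = (16·161.1/(π·6.74×10^7))^(1/3) = 0.02300 m.

23.0 mm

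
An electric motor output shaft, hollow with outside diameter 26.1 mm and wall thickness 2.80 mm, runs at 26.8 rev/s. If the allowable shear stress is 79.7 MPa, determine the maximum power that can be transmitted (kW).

J = π(d_o⁴ − d_i⁴)/32 = π(0.0261⁴ − 0.0205⁴)/32 = 2.822×10^-8 m⁴.
T_max = τ_allow·J/r = 7.97×10^7 × 2.822×10^-8 / 0.0131 = 172.3 N·m.
ω = 2π·26.8 = 168.4 rad/s, so P_max = T_max·ω = 2.902×10^4 W.

29.0 kW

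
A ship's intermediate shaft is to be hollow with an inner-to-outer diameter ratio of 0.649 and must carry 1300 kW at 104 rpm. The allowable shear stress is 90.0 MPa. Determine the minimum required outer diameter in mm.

ω = 2π·104/60 = 10.89 rad/s, so T = P/ω = 1300×10³ / 10.89 = 119400 N·m.
For a hollow shaft with d_i/d_o = 0.649: τ_max = 16T/(π d_o³ (1−k⁴)), so d_o = [16T/(π τ_allow (1−k⁴))]^(1/3) = [16·119400/(π·9.00×10^7·0.8226)]^(1/3) = 0.2017 m.

202 mm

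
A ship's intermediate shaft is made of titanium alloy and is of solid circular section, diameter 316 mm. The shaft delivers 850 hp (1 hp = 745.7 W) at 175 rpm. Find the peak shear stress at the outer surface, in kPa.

ω = 2π·175/60 = 18.33 rad/s, so T = P/ω = 850×745.7 / 18.33 = 34590 N·m.
J = πd⁴/32 = π(0.316)⁴/32 = 9.789×10^-4 m⁴.
τ_max = T·r/J = 34590 × 0.158 / 9.789×10^-4 = 5.582×10^6 Pa.

5580 kPa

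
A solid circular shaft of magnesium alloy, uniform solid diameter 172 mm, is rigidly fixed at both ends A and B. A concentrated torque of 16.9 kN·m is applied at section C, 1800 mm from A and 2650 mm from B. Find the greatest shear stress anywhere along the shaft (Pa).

1.01e7 Pa

With uniform GJ and both ends fixed, compatibility θ_AC = θ_CB gives T_A·a = T_B·b, together with T_A + T_B = T₀.
T_A = T₀·b/(a+b) = 16900·2650/4450 = 10060 N·m; T_B = 6836 N·m.
τ in each portion: τ_AC = 1.01×10^7 Pa, τ_CB = 6.84×10^6 Pa; maximum is in AC.
τ_max = T_AC·r/J = 10060·0.0860/8.59×10^-5 = 1.007×10^7 Pa.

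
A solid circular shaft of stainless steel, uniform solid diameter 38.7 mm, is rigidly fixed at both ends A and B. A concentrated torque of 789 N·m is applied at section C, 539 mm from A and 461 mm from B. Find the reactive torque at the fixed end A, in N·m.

364 N·m

With uniform GJ and both ends fixed, compatibility θ_AC = θ_CB gives T_A·a = T_B·b, together with T_A + T_B = T₀.
T_A = T₀·b/(a+b) = 789.0·461/1000 = 363.7 N·m; T_B = 425.3 N·m.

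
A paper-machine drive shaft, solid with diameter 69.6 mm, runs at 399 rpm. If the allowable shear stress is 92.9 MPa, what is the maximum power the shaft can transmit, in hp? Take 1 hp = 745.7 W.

345 hp

J = πd⁴/32 = π(0.0696)⁴/32 = 2.304×10^-6 m⁴.
T_max = τ_allow·J/r = 9.29×10^7 × 2.304×10^-6 / 0.0348 = 6150 N·m.
ω = 2π·399/60 = 41.78 rad/s, so P_max = T_max·ω = 2.570×10^5 W.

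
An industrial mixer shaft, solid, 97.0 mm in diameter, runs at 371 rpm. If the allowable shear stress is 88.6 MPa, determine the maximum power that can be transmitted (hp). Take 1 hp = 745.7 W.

J = πd⁴/32 = π(0.0970)⁴/32 = 8.691×10^-6 m⁴.
T_max = τ_allow·J/r = 8.86×10^7 × 8.691×10^-6 / 0.0485 = 15880 N·m.
ω = 2π·371/60 = 38.85 rad/s, so P_max = T_max·ω = 6.169×10^5 W.

827 hp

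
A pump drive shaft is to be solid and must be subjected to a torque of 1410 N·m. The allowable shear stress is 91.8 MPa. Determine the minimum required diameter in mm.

For a solid shaft τ_max = 16T/(πd³), so d = (16T/(π τ_allow))^(1/3) = (16·1410/(π·9.18×10^7))^(1/3) = 0.04277 m.

42.8 mm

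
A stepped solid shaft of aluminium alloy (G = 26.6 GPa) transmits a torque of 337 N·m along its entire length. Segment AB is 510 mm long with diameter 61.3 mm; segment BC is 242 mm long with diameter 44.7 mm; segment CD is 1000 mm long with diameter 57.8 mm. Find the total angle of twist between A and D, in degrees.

1.38°

J_AB = π(0.0613)⁴/32 = 1.39×10^-6 m⁴; J_BC = π(0.0447)⁴/32 = 3.92×10^-7 m⁴; J_CD = π(0.0578)⁴/32 = 1.10×10^-6 m⁴.
θ = (T/G)·Σ L_i/J_i = (337.0/26.6×10⁹)·(0.510/1.39×10^-6 + 0.242/3.92×10^-7 + 1.00/1.10×10^-6) = 0.02405 rad.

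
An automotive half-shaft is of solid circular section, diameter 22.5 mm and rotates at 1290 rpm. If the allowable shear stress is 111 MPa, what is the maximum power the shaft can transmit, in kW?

33.5 kW

J = πd⁴/32 = π(0.0225)⁴/32 = 2.516×10^-8 m⁴.
T_max = τ_allow·J/r = 1.11×10^8 × 2.516×10^-8 / 0.0112 = 248.3 N·m.
ω = 2π·1290/60 = 135.1 rad/s, so P_max = T_max·ω = 3.354×10^4 W.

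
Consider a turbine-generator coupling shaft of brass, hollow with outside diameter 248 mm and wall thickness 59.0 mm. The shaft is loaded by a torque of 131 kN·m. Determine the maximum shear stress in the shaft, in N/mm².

47.3 N/mm²

J = π(d_o⁴ − d_i⁴)/32 = π(0.248⁴ − 0.130⁴)/32 = 3.433×10^-4 m⁴.
τ_max = T·r/J = 131000 × 0.124 / 3.433×10^-4 = 4.731×10^7 Pa.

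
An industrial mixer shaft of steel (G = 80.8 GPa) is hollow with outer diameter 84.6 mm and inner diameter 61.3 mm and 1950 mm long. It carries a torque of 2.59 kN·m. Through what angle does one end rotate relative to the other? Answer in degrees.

J = π(d_o⁴ − d_i⁴)/32 = π(0.0846⁴ − 0.0613⁴)/32 = 3.643×10^-6 m⁴.
θ = T·L/(G·J) = 2590 × 1.95 / (80.8×10⁹ × 3.643×10^-6) = 0.01716 rad.

0.983°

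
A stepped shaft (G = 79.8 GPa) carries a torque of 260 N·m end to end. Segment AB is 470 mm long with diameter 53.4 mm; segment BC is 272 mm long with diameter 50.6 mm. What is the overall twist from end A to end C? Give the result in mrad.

3.30 mrad

J_AB = π(0.0534)⁴/32 = 7.98×10^-7 m⁴; J_BC = π(0.0506)⁴/32 = 6.44×10^-7 m⁴.
θ = (T/G)·Σ L_i/J_i = (260.0/79.8×10⁹)·(0.470/7.98×10^-7 + 0.272/6.44×10^-7) = 3.295×10^-3 rad.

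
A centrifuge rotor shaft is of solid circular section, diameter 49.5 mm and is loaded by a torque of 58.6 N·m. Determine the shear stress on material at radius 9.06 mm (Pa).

901000 Pa

J = πd⁴/32 = π(0.0495)⁴/32 = 5.894×10^-7 m⁴.
Shear stress varies linearly with radius: τ = T·r/J = 58.60 × 0.00906 / 5.894×10^-7 = 9.008×10^5 Pa.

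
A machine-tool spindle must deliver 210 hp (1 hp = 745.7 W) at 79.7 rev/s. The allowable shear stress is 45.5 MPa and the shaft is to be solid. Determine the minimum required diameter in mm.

32.7 mm

ω = 2π·79.7 = 500.8 rad/s, so T = P/ω = 210×745.7 / 500.8 = 312.7 N·m.
For a solid shaft τ_max = 16T/(πd³), so d = (16T/(π τ_allow))^(1/3) = (16·312.7/(π·4.55×10^7))^(1/3) = 0.03271 m.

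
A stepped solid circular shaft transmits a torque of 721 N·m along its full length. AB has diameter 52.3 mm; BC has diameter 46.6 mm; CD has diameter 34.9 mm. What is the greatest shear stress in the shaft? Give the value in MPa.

86.4 MPa

Under the same torque, τ_max = 16T/(πd³) is largest where d is smallest — segment CD (d = 34.9 mm).
τ_max = 16·721.0/(π·(0.0349)³) = 8.638×10^7 Pa.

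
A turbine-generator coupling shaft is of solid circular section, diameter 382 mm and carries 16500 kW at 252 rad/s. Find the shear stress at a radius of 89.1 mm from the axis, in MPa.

ω = 252 rad/s, so T = P/ω = 16500×10³ / 252.0 = 65480 N·m.
J = πd⁴/32 = π(0.382)⁴/32 = 2.091×10^-3 m⁴.
Shear stress varies linearly with radius: τ = T·r/J = 65480 × 0.0891 / 2.091×10^-3 = 2.791×10^6 Pa.

2.79 MPa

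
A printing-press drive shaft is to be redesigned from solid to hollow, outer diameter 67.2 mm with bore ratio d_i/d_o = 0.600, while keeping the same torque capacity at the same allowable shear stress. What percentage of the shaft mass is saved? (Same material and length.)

Equal τ_max and T ⇒ the solid shaft needs d_s³ = d_o³(1−k⁴), so d_s = 67.2·(1−0.600⁴)^(1/3) = 64.16 mm.
Area ratio A_h/A_s = d_o²(1−k²)/d_s² = (1−k²)/(1−k⁴)^(2/3) = 0.7020.
Mass saving = 1 − 0.7020 = 29.8 %.

29.8 %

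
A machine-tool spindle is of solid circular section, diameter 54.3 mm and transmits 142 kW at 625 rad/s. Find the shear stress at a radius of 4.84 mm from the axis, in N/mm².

ω = 625 rad/s, so T = P/ω = 142×10³ / 625.0 = 227.2 N·m.
J = πd⁴/32 = π(0.0543)⁴/32 = 8.535×10^-7 m⁴.
Shear stress varies linearly with radius: τ = T·r/J = 227.2 × 0.00484 / 8.535×10^-7 = 1.288×10^6 Pa.

1.29 N/mm²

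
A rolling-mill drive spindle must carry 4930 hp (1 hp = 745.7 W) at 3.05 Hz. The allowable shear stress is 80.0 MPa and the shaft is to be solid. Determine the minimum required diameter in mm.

230 mm

ω = 2π·3.05 = 19.16 rad/s, so T = P/ω = 4930×745.7 / 19.16 = 191800 N·m.
For a solid shaft τ_max = 16T/(πd³), so d = (16T/(π τ_allow))^(1/3) = (16·191800/(π·8.00×10^7))^(1/3) = 0.2303 m.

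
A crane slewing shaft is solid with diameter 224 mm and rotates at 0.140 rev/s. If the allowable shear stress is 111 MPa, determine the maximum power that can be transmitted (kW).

215 kW

J = πd⁴/32 = π(0.224)⁴/32 = 2.472×10^-4 m⁴.
T_max = τ_allow·J/r = 1.11×10^8 × 2.472×10^-4 / 0.112 = 245000 N·m.
ω = 2π·0.140 = 0.8796 rad/s, so P_max = T_max·ω = 2.155×10^5 W.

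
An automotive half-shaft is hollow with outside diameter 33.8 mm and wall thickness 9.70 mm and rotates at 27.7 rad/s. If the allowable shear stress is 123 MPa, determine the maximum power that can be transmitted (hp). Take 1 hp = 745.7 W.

J = π(d_o⁴ − d_i⁴)/32 = π(0.0338⁴ − 0.0144⁴)/32 = 1.239×10^-7 m⁴.
T_max = τ_allow·J/r = 1.23×10^8 × 1.239×10^-7 / 0.0169 = 901.9 N·m.
ω = 27.7 rad/s, so P_max = T_max·ω = 2.498×10^4 W.

33.5 hp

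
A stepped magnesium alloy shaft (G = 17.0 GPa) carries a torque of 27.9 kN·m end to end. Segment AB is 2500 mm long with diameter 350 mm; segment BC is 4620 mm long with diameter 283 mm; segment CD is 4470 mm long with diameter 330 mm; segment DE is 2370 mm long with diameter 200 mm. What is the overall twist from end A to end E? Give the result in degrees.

2.63°

J_AB = π(0.350)⁴/32 = 1.47×10^-3 m⁴; J_BC = π(0.283)⁴/32 = 6.30×10^-4 m⁴; J_CD = π(0.330)⁴/32 = 1.16×10^-3 m⁴; J_DE = π(0.200)⁴/32 = 1.57×10^-4 m⁴.
θ = (T/G)·Σ L_i/J_i = (27900/17.0×10⁹)·(2.50/1.47×10^-3 + 4.62/6.30×10^-4 + 4.47/1.16×10^-3 + 2.37/1.57×10^-4) = 0.04589 rad.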